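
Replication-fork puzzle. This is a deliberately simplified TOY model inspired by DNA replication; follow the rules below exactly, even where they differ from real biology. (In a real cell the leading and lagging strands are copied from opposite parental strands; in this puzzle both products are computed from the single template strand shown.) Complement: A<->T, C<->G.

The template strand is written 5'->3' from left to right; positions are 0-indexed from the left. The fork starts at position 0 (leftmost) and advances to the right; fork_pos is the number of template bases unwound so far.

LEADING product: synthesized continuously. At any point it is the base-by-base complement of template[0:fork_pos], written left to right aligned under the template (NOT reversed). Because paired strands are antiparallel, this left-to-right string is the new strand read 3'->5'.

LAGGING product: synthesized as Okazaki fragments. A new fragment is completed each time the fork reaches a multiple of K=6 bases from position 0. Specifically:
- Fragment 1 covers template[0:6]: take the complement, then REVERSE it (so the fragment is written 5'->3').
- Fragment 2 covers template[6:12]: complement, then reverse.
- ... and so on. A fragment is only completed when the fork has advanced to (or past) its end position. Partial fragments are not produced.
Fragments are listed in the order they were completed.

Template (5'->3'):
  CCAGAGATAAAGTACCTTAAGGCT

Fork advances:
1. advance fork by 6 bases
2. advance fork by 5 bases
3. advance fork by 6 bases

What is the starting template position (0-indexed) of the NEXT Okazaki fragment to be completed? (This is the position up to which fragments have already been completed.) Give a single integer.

Answer: 12

Derivation:
Step 1: advance 6 -> fork_pos = 0 + 6 = 6. Reached multiple(s) of 6: 6 -> fragment 1 completed (1 total).
Step 2: advance 5 -> fork_pos = 6 + 5 = 11. Next multiple of 6 is 12 (not reached); still 1 fragment(s).
Step 3: advance 6 -> fork_pos = 11 + 6 = 17. Reached multiple(s) of 6: 12 -> fragment 2 completed (2 total).
2 fragment(s) completed, covering template[0:12] (2 x 6 = 12). The next fragment, fragment 3, covers template[12:18], so it starts at position 12.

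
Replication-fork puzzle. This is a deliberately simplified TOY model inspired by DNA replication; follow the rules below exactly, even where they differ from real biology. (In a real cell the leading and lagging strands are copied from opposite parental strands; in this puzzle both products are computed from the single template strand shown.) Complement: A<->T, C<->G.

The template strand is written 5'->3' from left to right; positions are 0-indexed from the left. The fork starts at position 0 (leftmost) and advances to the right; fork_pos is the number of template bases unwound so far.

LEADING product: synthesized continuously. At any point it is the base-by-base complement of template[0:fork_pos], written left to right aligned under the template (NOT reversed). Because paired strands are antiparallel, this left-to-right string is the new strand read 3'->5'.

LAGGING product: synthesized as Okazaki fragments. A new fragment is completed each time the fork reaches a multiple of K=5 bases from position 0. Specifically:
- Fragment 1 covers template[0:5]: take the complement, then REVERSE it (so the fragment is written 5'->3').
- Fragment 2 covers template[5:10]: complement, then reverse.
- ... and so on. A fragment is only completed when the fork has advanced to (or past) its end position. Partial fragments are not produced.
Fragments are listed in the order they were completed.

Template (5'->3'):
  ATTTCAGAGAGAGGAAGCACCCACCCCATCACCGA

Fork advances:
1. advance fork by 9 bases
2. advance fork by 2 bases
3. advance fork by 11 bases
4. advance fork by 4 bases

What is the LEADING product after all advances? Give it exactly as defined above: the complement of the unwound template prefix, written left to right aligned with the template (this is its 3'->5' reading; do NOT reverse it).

Answer: TAAAGTCTCTCTCCTTCGTGGGTGGG

Derivation:
Step 1: advance 9 -> fork_pos = 0 + 9 = 9.
Step 2: advance 2 -> fork_pos = 9 + 2 = 11.
Step 3: advance 11 -> fork_pos = 11 + 11 = 22.
Step 4: advance 4 -> fork_pos = 22 + 4 = 26.
Unwound prefix: template[0:26] = ATTTCAGAGAGAGGAAGCACCCACCC
Complement it base by base (A<->T, C<->G), keeping left-to-right order:
  [0:5] ATTTC -> TAAAG
  [5:10] AGAGA -> TCTCT
  [10:15] GAGGA -> CTCCT
  [15:20] AGCAC -> TCGTG
  [20:25] CCACC -> GGTGG
  [25:26] C -> G
Concatenate: TAAAGTCTCTCTCCTTCGTGGGTGGG (length 26; written aligned with the template, i.e. 3'->5').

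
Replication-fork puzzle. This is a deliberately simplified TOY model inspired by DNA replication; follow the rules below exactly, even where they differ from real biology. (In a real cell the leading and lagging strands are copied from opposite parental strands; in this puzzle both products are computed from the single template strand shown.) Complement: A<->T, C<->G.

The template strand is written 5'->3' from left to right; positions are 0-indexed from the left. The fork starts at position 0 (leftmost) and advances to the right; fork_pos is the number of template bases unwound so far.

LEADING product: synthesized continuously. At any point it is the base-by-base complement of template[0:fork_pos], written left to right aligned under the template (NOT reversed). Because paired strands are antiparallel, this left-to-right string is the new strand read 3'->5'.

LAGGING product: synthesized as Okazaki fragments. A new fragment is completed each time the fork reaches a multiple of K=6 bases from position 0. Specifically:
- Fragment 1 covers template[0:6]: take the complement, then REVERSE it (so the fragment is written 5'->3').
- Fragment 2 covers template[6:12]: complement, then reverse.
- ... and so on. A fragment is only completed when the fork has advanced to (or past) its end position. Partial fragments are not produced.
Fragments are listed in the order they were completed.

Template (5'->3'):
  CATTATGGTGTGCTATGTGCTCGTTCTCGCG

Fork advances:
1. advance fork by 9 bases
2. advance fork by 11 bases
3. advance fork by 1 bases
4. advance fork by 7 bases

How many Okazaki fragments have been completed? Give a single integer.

Step 1: advance 9 -> fork_pos = 0 + 9 = 9. Reached multiple(s) of 6: 6 -> fragment 1 completed (1 total).
Step 2: advance 11 -> fork_pos = 9 + 11 = 20. Reached multiple(s) of 6: 12, 18 -> fragments 2-3 completed (3 total).
Step 3: advance 1 -> fork_pos = 20 + 1 = 21. Next multiple of 6 is 24 (not reached); still 3 fragment(s).
Step 4: advance 7 -> fork_pos = 21 + 7 = 28. Reached multiple(s) of 6: 24 -> fragment 4 completed (4 total).
Check: final fork_pos = 28; the multiples of 6 that are <= 28 are 6..24 -> 28 // 6 = 4 completed fragment(s).

Answer: 4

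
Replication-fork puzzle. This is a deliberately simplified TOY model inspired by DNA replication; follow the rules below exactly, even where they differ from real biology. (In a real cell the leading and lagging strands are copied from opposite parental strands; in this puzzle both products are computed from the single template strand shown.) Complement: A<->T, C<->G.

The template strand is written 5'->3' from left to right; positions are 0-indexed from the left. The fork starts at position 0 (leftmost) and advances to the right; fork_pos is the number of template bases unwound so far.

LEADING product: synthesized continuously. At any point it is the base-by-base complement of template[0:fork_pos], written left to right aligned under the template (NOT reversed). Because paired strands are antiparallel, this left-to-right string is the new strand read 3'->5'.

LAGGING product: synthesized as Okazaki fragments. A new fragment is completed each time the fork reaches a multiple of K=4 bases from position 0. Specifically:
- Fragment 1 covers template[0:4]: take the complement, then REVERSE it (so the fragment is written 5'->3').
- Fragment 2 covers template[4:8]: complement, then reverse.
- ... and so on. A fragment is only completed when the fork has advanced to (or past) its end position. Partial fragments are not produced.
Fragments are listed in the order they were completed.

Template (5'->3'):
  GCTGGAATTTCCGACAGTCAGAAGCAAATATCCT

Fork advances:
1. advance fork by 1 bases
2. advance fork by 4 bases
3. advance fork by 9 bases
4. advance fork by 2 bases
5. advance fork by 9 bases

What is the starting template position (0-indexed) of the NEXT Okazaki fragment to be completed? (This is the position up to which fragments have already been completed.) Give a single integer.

Answer: 24

Derivation:
Step 1: advance 1 -> fork_pos = 0 + 1 = 1. Next multiple of 4 is 4 (not reached); still 0 fragment(s).
Step 2: advance 4 -> fork_pos = 1 + 4 = 5. Reached multiple(s) of 4: 4 -> fragment 1 completed (1 total).
Step 3: advance 9 -> fork_pos = 5 + 9 = 14. Reached multiple(s) of 4: 8, 12 -> fragments 2-3 completed (3 total).
Step 4: advance 2 -> fork_pos = 14 + 2 = 16. Reached multiple(s) of 4: 16 -> fragment 4 completed (4 total).
Step 5: advance 9 -> fork_pos = 16 + 9 = 25. Reached multiple(s) of 4: 20, 24 -> fragments 5-6 completed (6 total).
6 fragment(s) completed, covering template[0:24] (6 x 4 = 24). The next fragment, fragment 7, covers template[24:28], so it starts at position 24.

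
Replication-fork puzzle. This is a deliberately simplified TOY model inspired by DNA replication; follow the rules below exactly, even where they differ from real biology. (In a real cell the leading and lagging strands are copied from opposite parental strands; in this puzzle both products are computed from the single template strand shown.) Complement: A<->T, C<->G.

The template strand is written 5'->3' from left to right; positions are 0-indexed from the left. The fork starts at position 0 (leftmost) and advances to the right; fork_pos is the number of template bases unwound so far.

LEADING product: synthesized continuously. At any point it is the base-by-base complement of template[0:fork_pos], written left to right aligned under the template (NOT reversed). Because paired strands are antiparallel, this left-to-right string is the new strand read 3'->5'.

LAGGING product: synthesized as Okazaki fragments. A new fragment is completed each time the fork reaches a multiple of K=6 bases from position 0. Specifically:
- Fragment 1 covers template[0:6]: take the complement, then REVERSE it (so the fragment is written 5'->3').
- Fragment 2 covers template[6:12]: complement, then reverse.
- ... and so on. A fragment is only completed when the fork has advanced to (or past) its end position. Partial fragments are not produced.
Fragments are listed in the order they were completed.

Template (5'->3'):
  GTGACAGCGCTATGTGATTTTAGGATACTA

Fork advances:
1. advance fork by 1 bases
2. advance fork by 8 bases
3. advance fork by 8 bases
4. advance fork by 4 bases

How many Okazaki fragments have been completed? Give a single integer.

Answer: 3

Derivation:
Step 1: advance 1 -> fork_pos = 0 + 1 = 1. Next multiple of 6 is 6 (not reached); still 0 fragment(s).
Step 2: advance 8 -> fork_pos = 1 + 8 = 9. Reached multiple(s) of 6: 6 -> fragment 1 completed (1 total).
Step 3: advance 8 -> fork_pos = 9 + 8 = 17. Reached multiple(s) of 6: 12 -> fragment 2 completed (2 total).
Step 4: advance 4 -> fork_pos = 17 + 4 = 21. Reached multiple(s) of 6: 18 -> fragment 3 completed (3 total).
Check: final fork_pos = 21; the multiples of 6 that are <= 21 are 6..18 -> 21 // 6 = 3 completed fragment(s).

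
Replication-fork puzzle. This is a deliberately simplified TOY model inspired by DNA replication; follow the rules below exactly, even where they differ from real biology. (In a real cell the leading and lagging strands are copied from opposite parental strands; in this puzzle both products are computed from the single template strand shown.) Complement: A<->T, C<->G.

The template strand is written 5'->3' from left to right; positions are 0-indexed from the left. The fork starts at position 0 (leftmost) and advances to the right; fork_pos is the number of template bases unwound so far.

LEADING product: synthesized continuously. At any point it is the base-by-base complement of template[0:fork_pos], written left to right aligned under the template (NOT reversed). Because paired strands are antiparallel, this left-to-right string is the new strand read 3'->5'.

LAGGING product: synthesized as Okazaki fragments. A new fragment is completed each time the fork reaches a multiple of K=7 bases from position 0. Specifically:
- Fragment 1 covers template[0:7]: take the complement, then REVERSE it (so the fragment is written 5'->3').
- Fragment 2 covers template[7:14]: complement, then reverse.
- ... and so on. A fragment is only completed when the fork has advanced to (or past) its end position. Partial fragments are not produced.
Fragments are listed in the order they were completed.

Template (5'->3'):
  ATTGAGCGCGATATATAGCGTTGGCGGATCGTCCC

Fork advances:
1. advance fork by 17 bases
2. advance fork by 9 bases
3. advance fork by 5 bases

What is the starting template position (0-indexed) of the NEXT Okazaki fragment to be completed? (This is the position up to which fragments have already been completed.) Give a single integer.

Answer: 28

Derivation:
Step 1: advance 17 -> fork_pos = 0 + 17 = 17. Reached multiple(s) of 7: 7, 14 -> fragments 1-2 completed (2 total).
Step 2: advance 9 -> fork_pos = 17 + 9 = 26. Reached multiple(s) of 7: 21 -> fragment 3 completed (3 total).
Step 3: advance 5 -> fork_pos = 26 + 5 = 31. Reached multiple(s) of 7: 28 -> fragment 4 completed (4 total).
4 fragment(s) completed, covering template[0:28] (4 x 7 = 28). The next fragment, fragment 5, covers template[28:35], so it starts at position 28.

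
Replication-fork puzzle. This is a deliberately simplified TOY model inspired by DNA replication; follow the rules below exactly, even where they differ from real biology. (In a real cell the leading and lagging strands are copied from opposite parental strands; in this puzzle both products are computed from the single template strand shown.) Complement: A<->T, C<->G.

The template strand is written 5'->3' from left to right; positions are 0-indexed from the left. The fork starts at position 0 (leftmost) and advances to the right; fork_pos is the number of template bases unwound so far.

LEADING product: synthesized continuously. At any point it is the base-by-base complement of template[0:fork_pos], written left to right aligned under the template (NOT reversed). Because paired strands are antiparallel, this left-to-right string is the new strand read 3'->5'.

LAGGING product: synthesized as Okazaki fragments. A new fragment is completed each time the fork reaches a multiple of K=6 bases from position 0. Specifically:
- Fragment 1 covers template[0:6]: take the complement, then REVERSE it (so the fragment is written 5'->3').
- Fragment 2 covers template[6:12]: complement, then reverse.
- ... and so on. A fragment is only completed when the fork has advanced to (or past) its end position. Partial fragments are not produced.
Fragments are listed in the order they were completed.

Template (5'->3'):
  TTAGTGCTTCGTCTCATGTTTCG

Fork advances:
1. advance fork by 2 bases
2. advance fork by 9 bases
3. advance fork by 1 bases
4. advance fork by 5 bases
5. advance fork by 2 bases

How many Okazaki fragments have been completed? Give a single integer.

Answer: 3

Derivation:
Step 1: advance 2 -> fork_pos = 0 + 2 = 2. Next multiple of 6 is 6 (not reached); still 0 fragment(s).
Step 2: advance 9 -> fork_pos = 2 + 9 = 11. Reached multiple(s) of 6: 6 -> fragment 1 completed (1 total).
Step 3: advance 1 -> fork_pos = 11 + 1 = 12. Reached multiple(s) of 6: 12 -> fragment 2 completed (2 total).
Step 4: advance 5 -> fork_pos = 12 + 5 = 17. Next multiple of 6 is 18 (not reached); still 2 fragment(s).
Step 5: advance 2 -> fork_pos = 17 + 2 = 19. Reached multiple(s) of 6: 18 -> fragment 3 completed (3 total).
Check: final fork_pos = 19; the multiples of 6 that are <= 19 are 6..18 -> 19 // 6 = 3 completed fragment(s).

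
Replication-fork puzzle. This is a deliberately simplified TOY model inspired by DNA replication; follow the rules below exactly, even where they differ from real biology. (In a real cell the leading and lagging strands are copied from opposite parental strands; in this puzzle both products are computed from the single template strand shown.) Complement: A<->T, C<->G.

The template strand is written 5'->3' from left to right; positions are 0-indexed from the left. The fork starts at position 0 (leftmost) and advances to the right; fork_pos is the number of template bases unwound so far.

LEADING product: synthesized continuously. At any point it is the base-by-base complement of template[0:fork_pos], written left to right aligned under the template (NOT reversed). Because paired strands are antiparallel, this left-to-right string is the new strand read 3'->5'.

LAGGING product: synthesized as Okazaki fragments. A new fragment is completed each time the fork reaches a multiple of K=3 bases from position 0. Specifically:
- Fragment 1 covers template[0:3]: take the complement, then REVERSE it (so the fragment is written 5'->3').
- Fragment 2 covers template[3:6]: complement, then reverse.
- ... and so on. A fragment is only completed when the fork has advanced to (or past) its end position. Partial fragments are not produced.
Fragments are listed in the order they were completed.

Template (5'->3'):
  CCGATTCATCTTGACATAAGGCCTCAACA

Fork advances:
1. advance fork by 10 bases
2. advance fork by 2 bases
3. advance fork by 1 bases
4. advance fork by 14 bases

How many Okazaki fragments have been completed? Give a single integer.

Answer: 9

Derivation:
Step 1: advance 10 -> fork_pos = 0 + 10 = 10. Reached multiple(s) of 3: 3, 6, 9 -> fragments 1-3 completed (3 total).
Step 2: advance 2 -> fork_pos = 10 + 2 = 12. Reached multiple(s) of 3: 12 -> fragment 4 completed (4 total).
Step 3: advance 1 -> fork_pos = 12 + 1 = 13. Next multiple of 3 is 15 (not reached); still 4 fragment(s).
Step 4: advance 14 -> fork_pos = 13 + 14 = 27. Reached multiple(s) of 3: 15, 18, 21, 24, 27 -> fragments 5-9 completed (9 total).
Check: final fork_pos = 27; the multiples of 3 that are <= 27 are 3..27 -> 27 // 3 = 9 completed fragment(s).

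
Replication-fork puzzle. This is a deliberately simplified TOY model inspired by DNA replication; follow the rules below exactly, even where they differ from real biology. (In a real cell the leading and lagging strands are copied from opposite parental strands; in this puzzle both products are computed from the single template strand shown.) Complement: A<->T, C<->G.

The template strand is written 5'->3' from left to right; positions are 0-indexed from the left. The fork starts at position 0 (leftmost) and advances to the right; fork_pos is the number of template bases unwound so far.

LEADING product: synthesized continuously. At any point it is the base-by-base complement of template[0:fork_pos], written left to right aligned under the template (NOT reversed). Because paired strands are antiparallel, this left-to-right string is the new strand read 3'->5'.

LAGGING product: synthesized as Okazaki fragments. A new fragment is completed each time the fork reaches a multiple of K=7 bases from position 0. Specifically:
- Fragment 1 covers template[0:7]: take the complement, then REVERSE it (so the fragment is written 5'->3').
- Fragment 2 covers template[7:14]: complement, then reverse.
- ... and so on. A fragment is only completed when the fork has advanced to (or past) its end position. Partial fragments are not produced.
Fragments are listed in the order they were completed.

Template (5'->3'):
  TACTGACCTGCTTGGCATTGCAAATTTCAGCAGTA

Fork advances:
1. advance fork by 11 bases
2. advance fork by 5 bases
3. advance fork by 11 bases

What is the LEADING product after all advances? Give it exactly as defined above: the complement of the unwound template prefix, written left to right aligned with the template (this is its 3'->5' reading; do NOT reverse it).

Answer: ATGACTGGACGAACCGTAACGTTTAAA

Derivation:
Step 1: advance 11 -> fork_pos = 0 + 11 = 11.
Step 2: advance 5 -> fork_pos = 11 + 5 = 16.
Step 3: advance 11 -> fork_pos = 16 + 11 = 27.
Unwound prefix: template[0:27] = TACTGACCTGCTTGGCATTGCAAATTT
Complement it base by base (A<->T, C<->G), keeping left-to-right order:
  [0:5] TACTG -> ATGAC
  [5:10] ACCTG -> TGGAC
  [10:15] CTTGG -> GAACC
  [15:20] CATTG -> GTAAC
  [20:25] CAAAT -> GTTTA
  [25:27] TT -> AA
Concatenate: ATGACTGGACGAACCGTAACGTTTAAA (length 27; written aligned with the template, i.e. 3'->5').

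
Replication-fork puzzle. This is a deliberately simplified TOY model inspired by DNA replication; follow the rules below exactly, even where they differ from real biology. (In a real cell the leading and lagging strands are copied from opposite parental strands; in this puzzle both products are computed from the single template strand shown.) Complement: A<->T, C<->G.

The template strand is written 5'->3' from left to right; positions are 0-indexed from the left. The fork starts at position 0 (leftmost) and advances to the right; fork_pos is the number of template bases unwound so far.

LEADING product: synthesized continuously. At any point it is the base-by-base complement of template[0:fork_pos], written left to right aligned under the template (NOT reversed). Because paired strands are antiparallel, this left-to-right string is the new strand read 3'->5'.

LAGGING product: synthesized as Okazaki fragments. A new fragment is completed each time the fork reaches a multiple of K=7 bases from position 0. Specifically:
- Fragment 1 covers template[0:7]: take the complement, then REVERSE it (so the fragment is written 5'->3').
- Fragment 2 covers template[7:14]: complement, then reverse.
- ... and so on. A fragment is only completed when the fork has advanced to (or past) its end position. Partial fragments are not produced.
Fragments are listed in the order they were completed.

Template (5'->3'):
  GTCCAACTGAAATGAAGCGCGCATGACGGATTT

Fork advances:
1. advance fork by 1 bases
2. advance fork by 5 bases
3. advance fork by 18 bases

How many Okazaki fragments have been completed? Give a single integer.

Answer: 3

Derivation:
Step 1: advance 1 -> fork_pos = 0 + 1 = 1. Next multiple of 7 is 7 (not reached); still 0 fragment(s).
Step 2: advance 5 -> fork_pos = 1 + 5 = 6. Next multiple of 7 is 7 (not reached); still 0 fragment(s).
Step 3: advance 18 -> fork_pos = 6 + 18 = 24. Reached multiple(s) of 7: 7, 14, 21 -> fragments 1-3 completed (3 total).
Check: final fork_pos = 24; the multiples of 7 that are <= 24 are 7..21 -> 24 // 7 = 3 completed fragment(s).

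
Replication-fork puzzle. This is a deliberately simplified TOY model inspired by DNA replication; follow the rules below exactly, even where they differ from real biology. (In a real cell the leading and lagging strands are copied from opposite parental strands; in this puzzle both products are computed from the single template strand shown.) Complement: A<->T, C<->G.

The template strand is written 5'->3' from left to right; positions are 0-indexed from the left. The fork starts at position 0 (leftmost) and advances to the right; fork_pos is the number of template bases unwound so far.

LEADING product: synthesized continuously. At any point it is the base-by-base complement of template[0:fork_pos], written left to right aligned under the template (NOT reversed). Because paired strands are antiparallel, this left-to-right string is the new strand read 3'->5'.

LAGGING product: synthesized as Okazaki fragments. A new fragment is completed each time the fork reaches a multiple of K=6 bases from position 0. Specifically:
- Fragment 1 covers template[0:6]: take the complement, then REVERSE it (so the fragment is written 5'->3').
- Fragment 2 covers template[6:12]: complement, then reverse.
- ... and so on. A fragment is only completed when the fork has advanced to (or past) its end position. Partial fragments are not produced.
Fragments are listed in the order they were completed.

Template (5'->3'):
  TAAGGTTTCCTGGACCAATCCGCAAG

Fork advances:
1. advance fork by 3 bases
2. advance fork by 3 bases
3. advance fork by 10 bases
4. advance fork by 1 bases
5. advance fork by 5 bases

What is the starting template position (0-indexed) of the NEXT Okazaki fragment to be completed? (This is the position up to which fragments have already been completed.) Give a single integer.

Answer: 18

Derivation:
Step 1: advance 3 -> fork_pos = 0 + 3 = 3. Next multiple of 6 is 6 (not reached); still 0 fragment(s).
Step 2: advance 3 -> fork_pos = 3 + 3 = 6. Reached multiple(s) of 6: 6 -> fragment 1 completed (1 total).
Step 3: advance 10 -> fork_pos = 6 + 10 = 16. Reached multiple(s) of 6: 12 -> fragment 2 completed (2 total).
Step 4: advance 1 -> fork_pos = 16 + 1 = 17. Next multiple of 6 is 18 (not reached); still 2 fragment(s).
Step 5: advance 5 -> fork_pos = 17 + 5 = 22. Reached multiple(s) of 6: 18 -> fragment 3 completed (3 total).
3 fragment(s) completed, covering template[0:18] (3 x 6 = 18). The next fragment, fragment 4, covers template[18:24], so it starts at position 18.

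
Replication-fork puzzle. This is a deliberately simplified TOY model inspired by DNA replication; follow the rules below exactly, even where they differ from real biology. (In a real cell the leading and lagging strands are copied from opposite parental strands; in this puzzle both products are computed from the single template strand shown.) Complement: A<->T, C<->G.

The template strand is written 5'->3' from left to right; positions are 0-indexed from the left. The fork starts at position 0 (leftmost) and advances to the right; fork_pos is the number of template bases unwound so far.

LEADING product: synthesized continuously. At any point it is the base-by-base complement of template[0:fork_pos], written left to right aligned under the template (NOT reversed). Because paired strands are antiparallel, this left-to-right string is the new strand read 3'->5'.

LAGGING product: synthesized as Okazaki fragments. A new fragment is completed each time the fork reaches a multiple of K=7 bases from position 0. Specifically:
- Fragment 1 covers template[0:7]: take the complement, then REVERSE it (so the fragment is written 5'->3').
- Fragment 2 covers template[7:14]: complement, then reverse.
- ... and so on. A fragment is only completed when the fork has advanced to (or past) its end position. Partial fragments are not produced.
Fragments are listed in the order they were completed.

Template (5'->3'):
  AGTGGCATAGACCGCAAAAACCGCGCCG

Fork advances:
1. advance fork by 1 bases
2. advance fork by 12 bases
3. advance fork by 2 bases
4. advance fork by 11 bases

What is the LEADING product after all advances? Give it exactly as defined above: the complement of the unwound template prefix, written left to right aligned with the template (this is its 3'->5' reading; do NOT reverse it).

Answer: TCACCGTATCTGGCGTTTTTGGCGCG

Derivation:
Step 1: advance 1 -> fork_pos = 0 + 1 = 1.
Step 2: advance 12 -> fork_pos = 1 + 12 = 13.
Step 3: advance 2 -> fork_pos = 13 + 2 = 15.
Step 4: advance 11 -> fork_pos = 15 + 11 = 26.
Unwound prefix: template[0:26] = AGTGGCATAGACCGCAAAAACCGCGC
Complement it base by base (A<->T, C<->G), keeping left-to-right order:
  [0:5] AGTGG -> TCACC
  [5:10] CATAG -> GTATC
  [10:15] ACCGC -> TGGCG
  [15:20] AAAAA -> TTTTT
  [20:25] CCGCG -> GGCGC
  [25:26] C -> G
Concatenate: TCACCGTATCTGGCGTTTTTGGCGCG (length 26; written aligned with the template, i.e. 3'->5').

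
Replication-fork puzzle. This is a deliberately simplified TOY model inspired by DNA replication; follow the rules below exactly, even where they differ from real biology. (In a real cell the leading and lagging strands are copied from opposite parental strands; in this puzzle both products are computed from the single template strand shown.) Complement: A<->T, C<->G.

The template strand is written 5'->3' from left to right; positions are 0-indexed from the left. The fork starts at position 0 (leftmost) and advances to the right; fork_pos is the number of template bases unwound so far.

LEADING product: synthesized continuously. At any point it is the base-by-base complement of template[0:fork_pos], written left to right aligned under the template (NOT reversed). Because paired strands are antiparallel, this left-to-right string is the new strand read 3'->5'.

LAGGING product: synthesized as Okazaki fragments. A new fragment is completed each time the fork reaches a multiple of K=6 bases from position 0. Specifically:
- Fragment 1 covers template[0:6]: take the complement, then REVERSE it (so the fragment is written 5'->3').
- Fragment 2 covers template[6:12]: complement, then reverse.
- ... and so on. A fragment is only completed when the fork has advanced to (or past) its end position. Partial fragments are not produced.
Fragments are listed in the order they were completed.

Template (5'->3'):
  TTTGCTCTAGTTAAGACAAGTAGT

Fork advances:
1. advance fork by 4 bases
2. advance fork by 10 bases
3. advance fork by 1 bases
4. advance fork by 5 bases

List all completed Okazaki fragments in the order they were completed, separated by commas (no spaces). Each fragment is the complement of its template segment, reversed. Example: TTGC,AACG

Answer: AGCAAA,AACTAG,TGTCTT

Derivation:
Step 1: advance 4 -> fork_pos = 0 + 4 = 4. Next multiple of 6 is 6 (not reached); still 0 fragment(s).
Step 2: advance 10 -> fork_pos = 4 + 10 = 14. Reached multiple(s) of 6: 6, 12 -> fragments 1-2 completed (2 total).
Step 3: advance 1 -> fork_pos = 14 + 1 = 15. Next multiple of 6 is 18 (not reached); still 2 fragment(s).
Step 4: advance 5 -> fork_pos = 15 + 5 = 20. Reached multiple(s) of 6: 18 -> fragment 3 completed (3 total).
Final fork_pos = 20, so 3 fragment(s) are complete. Build each: template segment -> complement -> reverse.
Fragment 1: template[0:6] = TTTGCT -> complement AAACGA -> reversed AGCAAA
Fragment 2: template[6:12] = CTAGTT -> complement GATCAA -> reversed AACTAG
Fragment 3: template[12:18] = AAGACA -> complement TTCTGT -> reversed TGTCTT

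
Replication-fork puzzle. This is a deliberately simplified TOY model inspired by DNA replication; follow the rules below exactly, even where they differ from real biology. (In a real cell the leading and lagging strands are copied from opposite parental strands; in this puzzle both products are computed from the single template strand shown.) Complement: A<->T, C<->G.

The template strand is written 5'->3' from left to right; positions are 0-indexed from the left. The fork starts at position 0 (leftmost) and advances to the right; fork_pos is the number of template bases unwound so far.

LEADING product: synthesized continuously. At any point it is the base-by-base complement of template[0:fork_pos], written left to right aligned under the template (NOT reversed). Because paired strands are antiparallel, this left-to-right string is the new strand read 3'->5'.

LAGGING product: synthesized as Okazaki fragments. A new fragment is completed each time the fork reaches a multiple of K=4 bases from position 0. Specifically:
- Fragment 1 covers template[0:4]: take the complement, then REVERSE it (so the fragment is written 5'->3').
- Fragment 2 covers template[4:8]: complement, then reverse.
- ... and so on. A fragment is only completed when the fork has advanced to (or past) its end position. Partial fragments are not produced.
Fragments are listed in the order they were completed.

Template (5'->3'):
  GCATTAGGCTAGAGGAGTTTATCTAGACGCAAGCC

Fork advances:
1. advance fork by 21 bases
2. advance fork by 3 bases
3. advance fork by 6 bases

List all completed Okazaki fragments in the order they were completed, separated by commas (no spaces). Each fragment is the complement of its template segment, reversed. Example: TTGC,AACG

Step 1: advance 21 -> fork_pos = 0 + 21 = 21. Reached multiple(s) of 4: 4, 8, 12, 16, 20 -> fragments 1-5 completed (5 total).
Step 2: advance 3 -> fork_pos = 21 + 3 = 24. Reached multiple(s) of 4: 24 -> fragment 6 completed (6 total).
Step 3: advance 6 -> fork_pos = 24 + 6 = 30. Reached multiple(s) of 4: 28 -> fragment 7 completed (7 total).
Final fork_pos = 30, so 7 fragment(s) are complete. Build each: template segment -> complement -> reverse.
Fragment 1: template[0:4] = GCAT -> complement CGTA -> reversed ATGC
Fragment 2: template[4:8] = TAGG -> complement ATCC -> reversed CCTA
Fragment 3: template[8:12] = CTAG -> complement GATC -> reversed CTAG
Fragment 4: template[12:16] = AGGA -> complement TCCT -> reversed TCCT
Fragment 5: template[16:20] = GTTT -> complement CAAA -> reversed AAAC
Fragment 6: template[20:24] = ATCT -> complement TAGA -> reversed AGAT
Fragment 7: template[24:28] = AGAC -> complement TCTG -> reversed GTCT

Answer: ATGC,CCTA,CTAG,TCCT,AAAC,AGAT,GTCT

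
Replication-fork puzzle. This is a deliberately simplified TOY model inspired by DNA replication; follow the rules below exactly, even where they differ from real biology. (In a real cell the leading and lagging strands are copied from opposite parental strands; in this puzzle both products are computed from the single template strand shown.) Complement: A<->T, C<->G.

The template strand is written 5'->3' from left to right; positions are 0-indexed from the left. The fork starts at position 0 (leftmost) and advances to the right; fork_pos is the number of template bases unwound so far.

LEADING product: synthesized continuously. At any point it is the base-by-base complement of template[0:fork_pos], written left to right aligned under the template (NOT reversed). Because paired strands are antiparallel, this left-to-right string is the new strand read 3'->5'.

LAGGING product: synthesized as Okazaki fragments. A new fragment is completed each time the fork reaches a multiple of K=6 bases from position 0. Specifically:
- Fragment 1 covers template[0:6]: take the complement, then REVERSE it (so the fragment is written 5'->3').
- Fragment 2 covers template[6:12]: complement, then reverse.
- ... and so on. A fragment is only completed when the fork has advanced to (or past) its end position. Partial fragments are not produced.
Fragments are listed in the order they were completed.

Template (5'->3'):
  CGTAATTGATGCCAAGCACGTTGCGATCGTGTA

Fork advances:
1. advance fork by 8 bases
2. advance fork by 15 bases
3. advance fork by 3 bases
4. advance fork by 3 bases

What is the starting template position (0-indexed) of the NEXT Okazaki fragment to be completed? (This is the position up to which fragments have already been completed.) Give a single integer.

Answer: 24

Derivation:
Step 1: advance 8 -> fork_pos = 0 + 8 = 8. Reached multiple(s) of 6: 6 -> fragment 1 completed (1 total).
Step 2: advance 15 -> fork_pos = 8 + 15 = 23. Reached multiple(s) of 6: 12, 18 -> fragments 2-3 completed (3 total).
Step 3: advance 3 -> fork_pos = 23 + 3 = 26. Reached multiple(s) of 6: 24 -> fragment 4 completed (4 total).
Step 4: advance 3 -> fork_pos = 26 + 3 = 29. Next multiple of 6 is 30 (not reached); still 4 fragment(s).
4 fragment(s) completed, covering template[0:24] (4 x 6 = 24). The next fragment, fragment 5, covers template[24:30], so it starts at position 24.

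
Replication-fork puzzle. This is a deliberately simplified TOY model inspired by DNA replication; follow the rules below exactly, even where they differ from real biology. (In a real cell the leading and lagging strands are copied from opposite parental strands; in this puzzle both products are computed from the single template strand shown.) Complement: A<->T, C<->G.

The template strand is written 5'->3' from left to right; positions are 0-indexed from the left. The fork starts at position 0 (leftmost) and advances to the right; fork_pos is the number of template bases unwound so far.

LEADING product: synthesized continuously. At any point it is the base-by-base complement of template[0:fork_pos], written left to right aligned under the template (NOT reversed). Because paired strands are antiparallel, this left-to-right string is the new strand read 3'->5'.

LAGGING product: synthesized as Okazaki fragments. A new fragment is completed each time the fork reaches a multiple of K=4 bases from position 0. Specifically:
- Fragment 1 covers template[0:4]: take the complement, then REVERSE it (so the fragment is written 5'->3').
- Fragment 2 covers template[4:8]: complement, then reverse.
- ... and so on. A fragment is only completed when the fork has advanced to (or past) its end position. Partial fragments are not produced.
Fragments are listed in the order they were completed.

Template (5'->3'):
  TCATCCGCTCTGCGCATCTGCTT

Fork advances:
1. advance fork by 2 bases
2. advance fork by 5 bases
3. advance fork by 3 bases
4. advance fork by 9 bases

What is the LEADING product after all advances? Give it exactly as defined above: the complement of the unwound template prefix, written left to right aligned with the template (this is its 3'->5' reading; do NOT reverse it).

Step 1: advance 2 -> fork_pos = 0 + 2 = 2.
Step 2: advance 5 -> fork_pos = 2 + 5 = 7.
Step 3: advance 3 -> fork_pos = 7 + 3 = 10.
Step 4: advance 9 -> fork_pos = 10 + 9 = 19.
Unwound prefix: template[0:19] = TCATCCGCTCTGCGCATCT
Complement it base by base (A<->T, C<->G), keeping left-to-right order:
  [0:5] TCATC -> AGTAG
  [5:10] CGCTC -> GCGAG
  [10:15] TGCGC -> ACGCG
  [15:19] ATCT -> TAGA
Concatenate: AGTAGGCGAGACGCGTAGA (length 19; written aligned with the template, i.e. 3'->5').

Answer: AGTAGGCGAGACGCGTAGA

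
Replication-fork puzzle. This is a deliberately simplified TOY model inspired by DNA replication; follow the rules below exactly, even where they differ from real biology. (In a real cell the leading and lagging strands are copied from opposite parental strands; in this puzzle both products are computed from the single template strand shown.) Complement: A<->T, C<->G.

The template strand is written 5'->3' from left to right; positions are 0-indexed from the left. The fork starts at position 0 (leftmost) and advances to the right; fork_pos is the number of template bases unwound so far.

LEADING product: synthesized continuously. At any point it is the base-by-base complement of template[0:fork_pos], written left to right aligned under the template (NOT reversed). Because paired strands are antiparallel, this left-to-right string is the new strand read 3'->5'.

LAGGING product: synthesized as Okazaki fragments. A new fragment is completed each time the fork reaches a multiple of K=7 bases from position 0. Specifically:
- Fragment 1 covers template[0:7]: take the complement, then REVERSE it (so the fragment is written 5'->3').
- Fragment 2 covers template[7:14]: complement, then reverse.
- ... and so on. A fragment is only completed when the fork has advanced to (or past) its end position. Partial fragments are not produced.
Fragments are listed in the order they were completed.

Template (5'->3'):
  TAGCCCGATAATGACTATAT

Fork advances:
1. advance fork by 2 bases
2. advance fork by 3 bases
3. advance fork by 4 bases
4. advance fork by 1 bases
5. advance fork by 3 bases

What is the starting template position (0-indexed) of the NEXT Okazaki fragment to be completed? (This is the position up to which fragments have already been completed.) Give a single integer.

Step 1: advance 2 -> fork_pos = 0 + 2 = 2. Next multiple of 7 is 7 (not reached); still 0 fragment(s).
Step 2: advance 3 -> fork_pos = 2 + 3 = 5. Next multiple of 7 is 7 (not reached); still 0 fragment(s).
Step 3: advance 4 -> fork_pos = 5 + 4 = 9. Reached multiple(s) of 7: 7 -> fragment 1 completed (1 total).
Step 4: advance 1 -> fork_pos = 9 + 1 = 10. Next multiple of 7 is 14 (not reached); still 1 fragment(s).
Step 5: advance 3 -> fork_pos = 10 + 3 = 13. Next multiple of 7 is 14 (not reached); still 1 fragment(s).
1 fragment(s) completed, covering template[0:7] (1 x 7 = 7). The next fragment, fragment 2, covers template[7:14], so it starts at position 7.

Answer: 7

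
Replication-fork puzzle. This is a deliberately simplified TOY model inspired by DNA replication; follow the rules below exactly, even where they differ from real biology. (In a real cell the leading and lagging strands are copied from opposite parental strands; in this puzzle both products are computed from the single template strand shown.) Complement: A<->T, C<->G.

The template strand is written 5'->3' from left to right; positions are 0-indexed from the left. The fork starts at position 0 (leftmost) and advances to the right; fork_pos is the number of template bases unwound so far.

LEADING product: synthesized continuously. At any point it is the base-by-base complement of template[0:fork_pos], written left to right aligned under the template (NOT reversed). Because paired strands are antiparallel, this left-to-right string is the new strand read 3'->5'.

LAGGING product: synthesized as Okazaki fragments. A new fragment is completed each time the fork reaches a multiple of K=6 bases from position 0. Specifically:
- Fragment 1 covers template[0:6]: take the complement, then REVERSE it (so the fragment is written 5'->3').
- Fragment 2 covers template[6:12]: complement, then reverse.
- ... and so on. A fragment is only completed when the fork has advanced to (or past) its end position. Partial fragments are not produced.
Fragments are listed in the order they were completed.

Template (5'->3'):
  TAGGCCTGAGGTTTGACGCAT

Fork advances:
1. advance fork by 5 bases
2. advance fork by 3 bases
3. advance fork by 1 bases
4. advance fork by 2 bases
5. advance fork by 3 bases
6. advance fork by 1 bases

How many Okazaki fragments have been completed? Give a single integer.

Answer: 2

Derivation:
Step 1: advance 5 -> fork_pos = 0 + 5 = 5. Next multiple of 6 is 6 (not reached); still 0 fragment(s).
Step 2: advance 3 -> fork_pos = 5 + 3 = 8. Reached multiple(s) of 6: 6 -> fragment 1 completed (1 total).
Step 3: advance 1 -> fork_pos = 8 + 1 = 9. Next multiple of 6 is 12 (not reached); still 1 fragment(s).
Step 4: advance 2 -> fork_pos = 9 + 2 = 11. Next multiple of 6 is 12 (not reached); still 1 fragment(s).
Step 5: advance 3 -> fork_pos = 11 + 3 = 14. Reached multiple(s) of 6: 12 -> fragment 2 completed (2 total).
Step 6: advance 1 -> fork_pos = 14 + 1 = 15. Next multiple of 6 is 18 (not reached); still 2 fragment(s).
Check: final fork_pos = 15; the multiples of 6 that are <= 15 are 6..12 -> 15 // 6 = 2 completed fragment(s).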